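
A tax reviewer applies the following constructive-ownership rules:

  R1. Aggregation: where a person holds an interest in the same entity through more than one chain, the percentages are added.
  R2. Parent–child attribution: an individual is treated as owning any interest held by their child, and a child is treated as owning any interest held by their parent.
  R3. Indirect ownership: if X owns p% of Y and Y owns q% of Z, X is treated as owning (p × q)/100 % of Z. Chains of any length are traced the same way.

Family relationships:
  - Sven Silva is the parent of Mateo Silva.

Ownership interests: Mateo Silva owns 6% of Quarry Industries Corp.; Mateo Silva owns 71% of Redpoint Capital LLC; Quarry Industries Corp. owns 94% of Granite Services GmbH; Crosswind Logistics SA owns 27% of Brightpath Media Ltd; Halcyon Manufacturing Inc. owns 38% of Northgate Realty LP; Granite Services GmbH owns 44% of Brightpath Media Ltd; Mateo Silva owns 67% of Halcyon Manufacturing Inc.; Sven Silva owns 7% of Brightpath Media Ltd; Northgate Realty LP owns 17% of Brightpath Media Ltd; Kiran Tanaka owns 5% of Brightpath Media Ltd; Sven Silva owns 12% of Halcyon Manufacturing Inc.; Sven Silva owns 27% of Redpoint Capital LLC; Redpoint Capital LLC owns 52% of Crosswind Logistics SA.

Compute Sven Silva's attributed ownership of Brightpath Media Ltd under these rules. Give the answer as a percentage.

28.3442%

By parent–child attribution (R2), Sven Silva is treated as also owning Mateo Silva's interest in Redpoint Capital LLC, giving 27% + 71% = 98%.
By parent–child attribution (R2), Sven Silva is treated as also owning Mateo Silva's interest in Halcyon Manufacturing Inc, giving 12% + 67% = 79%.
By parent–child attribution (R2), Sven Silva is treated as owning Mateo Silva's 6% interest in Quarry Industries Corp.
Chain via Redpoint Capital LLC → Crosswind Logistics SA (R3): 98% × 52% × 27% = 13.7592% of Brightpath Media Ltd.
Chain via Halcyon Manufacturing Inc. → Northgate Realty LP (R3): 79% × 38% × 17% = 5.1034% of Brightpath Media Ltd.
Direct interest in Brightpath Media Ltd: 7%.
Chain via Quarry Industries Corp. → Granite Services GmbH (R3): 6% × 94% × 44% = 2.4816% of Brightpath Media Ltd.
Aggregating (R1): 13.7592% + 5.1034% + 7% + 2.4816% = 28.3442%.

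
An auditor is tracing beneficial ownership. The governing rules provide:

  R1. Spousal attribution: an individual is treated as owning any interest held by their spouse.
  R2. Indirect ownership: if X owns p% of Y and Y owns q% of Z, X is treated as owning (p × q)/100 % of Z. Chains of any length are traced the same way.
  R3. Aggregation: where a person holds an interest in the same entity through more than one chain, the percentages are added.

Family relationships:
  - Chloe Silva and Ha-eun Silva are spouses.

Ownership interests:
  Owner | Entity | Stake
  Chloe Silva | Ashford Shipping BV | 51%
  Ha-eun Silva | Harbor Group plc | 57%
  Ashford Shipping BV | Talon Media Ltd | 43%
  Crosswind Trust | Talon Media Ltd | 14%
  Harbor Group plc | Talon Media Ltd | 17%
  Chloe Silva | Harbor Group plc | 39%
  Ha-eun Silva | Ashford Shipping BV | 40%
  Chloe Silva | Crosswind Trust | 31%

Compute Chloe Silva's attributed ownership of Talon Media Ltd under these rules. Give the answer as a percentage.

By spousal attribution (R1), Chloe Silva is treated as also owning Ha-eun Silva's interest in Ashford Shipping BV, giving 51% + 40% = 91%.
By spousal attribution (R1), Chloe Silva is treated as also owning Ha-eun Silva's interest in Harbor Group plc, giving 39% + 57% = 96%.
Chain via Ashford Shipping BV (R2): 91% × 43% = 39.13% of Talon Media Ltd.
Chain via Harbor Group plc (R2): 96% × 17% = 16.32% of Talon Media Ltd.
Chain via Crosswind Trust (R2): 31% × 14% = 4.34% of Talon Media Ltd.
Aggregating (R3): 39.13% + 16.32% + 4.34% = 59.79%.

59.79%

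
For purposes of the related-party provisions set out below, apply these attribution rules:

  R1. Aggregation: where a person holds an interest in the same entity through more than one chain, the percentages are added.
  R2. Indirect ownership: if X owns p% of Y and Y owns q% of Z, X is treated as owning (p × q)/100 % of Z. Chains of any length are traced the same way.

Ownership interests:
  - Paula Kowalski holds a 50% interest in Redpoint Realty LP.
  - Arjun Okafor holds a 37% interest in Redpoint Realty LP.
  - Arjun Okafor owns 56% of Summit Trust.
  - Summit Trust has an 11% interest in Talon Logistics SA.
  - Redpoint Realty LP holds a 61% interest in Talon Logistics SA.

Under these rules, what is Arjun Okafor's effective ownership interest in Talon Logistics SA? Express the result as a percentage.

28.73%

Chain via Summit Trust (R2): 56% × 11% = 6.16% of Talon Logistics SA.
Chain via Redpoint Realty LP (R2): 37% × 61% = 22.57% of Talon Logistics SA.
Aggregating (R1): 6.16% + 22.57% = 28.73%.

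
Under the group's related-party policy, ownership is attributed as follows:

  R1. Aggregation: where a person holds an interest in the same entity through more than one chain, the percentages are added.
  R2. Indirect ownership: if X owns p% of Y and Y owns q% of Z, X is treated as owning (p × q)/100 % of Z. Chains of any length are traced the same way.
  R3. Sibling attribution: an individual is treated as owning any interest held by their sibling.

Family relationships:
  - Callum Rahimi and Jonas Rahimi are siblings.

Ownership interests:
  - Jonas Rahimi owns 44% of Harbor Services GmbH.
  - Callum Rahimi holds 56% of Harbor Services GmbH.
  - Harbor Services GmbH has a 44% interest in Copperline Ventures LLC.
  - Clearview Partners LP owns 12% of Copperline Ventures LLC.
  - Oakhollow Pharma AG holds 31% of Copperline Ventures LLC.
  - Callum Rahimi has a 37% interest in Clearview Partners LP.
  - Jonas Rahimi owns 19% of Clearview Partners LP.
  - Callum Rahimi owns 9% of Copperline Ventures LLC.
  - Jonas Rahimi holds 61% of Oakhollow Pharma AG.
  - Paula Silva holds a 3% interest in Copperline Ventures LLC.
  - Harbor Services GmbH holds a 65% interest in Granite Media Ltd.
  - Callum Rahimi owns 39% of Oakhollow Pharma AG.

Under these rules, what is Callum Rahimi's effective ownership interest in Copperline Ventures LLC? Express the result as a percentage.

By sibling attribution (R3), Callum Rahimi is treated as also owning Jonas Rahimi's interest in Clearview Partners LP, giving 37% + 19% = 56%.
By sibling attribution (R3), Callum Rahimi is treated as also owning Jonas Rahimi's interest in Oakhollow Pharma AG, giving 39% + 61% = 100%.
By sibling attribution (R3), Callum Rahimi is treated as also owning Jonas Rahimi's interest in Harbor Services GmbH, giving 56% + 44% = 100%.
Chain via Clearview Partners LP (R2): 56% × 12% = 6.72% of Copperline Ventures LLC.
Chain via Oakhollow Pharma AG (R2): 100% × 31% = 31% of Copperline Ventures LLC.
Chain via Harbor Services GmbH (R2): 100% × 44% = 44% of Copperline Ventures LLC.
Direct interest in Copperline Ventures LLC: 9%.
Aggregating (R1): 6.72% + 31% + 44% + 9% = 90.72%.

90.72%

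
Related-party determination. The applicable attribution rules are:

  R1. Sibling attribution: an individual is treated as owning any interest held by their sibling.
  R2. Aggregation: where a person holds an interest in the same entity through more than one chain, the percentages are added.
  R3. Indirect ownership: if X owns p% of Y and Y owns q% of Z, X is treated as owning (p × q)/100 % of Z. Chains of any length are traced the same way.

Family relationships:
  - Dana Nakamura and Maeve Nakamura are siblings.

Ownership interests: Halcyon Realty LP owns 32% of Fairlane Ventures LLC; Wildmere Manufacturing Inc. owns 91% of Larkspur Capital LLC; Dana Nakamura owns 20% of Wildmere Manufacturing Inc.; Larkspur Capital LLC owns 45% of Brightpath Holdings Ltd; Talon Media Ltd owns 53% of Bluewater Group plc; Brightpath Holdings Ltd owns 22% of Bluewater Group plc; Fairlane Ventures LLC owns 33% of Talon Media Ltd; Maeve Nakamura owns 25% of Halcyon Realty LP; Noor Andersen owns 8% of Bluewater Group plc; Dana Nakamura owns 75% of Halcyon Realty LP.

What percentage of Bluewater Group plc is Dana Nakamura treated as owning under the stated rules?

7.3986%

By sibling attribution (R1), Dana Nakamura is treated as also owning Maeve Nakamura's interest in Halcyon Realty LP, giving 75% + 25% = 100%.
Chain via Halcyon Realty LP → Fairlane Ventures LLC → Talon Media Ltd (R3): 100% × 32% × 33% × 53% = 5.5968% of Bluewater Group plc.
Chain via Wildmere Manufacturing Inc. → Larkspur Capital LLC → Brightpath Holdings Ltd (R3): 20% × 91% × 45% × 22% = 1.8018% of Bluewater Group plc.
Aggregating (R2): 5.5968% + 1.8018% = 7.3986%.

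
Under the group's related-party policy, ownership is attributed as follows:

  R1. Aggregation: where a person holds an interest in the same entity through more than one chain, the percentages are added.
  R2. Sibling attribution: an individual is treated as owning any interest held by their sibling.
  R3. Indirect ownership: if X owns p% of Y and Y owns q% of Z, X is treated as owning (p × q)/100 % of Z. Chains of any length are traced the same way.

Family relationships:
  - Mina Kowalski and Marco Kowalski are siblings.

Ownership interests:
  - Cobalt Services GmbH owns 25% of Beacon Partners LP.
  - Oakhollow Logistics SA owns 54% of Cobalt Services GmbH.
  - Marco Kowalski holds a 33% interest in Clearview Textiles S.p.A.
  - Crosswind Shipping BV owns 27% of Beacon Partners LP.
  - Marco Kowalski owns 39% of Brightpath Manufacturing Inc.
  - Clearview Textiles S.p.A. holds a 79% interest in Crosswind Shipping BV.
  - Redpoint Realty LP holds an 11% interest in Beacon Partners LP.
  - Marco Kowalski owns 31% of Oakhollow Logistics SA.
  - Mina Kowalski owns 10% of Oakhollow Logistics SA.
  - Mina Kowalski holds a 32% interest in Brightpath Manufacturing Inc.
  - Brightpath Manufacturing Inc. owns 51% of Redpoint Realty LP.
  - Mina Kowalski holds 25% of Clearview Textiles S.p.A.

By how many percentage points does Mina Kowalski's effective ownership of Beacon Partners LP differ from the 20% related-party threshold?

By sibling attribution (R2), Mina Kowalski is treated as also owning Marco Kowalski's interest in Brightpath Manufacturing Inc, giving 32% + 39% = 71%.
By sibling attribution (R2), Mina Kowalski is treated as also owning Marco Kowalski's interest in Clearview Textiles S.p.A, giving 25% + 33% = 58%.
By sibling attribution (R2), Mina Kowalski is treated as also owning Marco Kowalski's interest in Oakhollow Logistics SA, giving 10% + 31% = 41%.
Chain via Brightpath Manufacturing Inc. → Redpoint Realty LP (R3): 71% × 51% × 11% = 3.9831% of Beacon Partners LP.
Chain via Clearview Textiles S.p.A. → Crosswind Shipping BV (R3): 58% × 79% × 27% = 12.3714% of Beacon Partners LP.
Chain via Oakhollow Logistics SA → Cobalt Services GmbH (R3): 41% × 54% × 25% = 5.535% of Beacon Partners LP.
Aggregating (R1): 3.9831% + 12.3714% + 5.535% = 21.8895%.
21.8895% exceeds the 20% threshold by 1.8895 percentage points.

1.8895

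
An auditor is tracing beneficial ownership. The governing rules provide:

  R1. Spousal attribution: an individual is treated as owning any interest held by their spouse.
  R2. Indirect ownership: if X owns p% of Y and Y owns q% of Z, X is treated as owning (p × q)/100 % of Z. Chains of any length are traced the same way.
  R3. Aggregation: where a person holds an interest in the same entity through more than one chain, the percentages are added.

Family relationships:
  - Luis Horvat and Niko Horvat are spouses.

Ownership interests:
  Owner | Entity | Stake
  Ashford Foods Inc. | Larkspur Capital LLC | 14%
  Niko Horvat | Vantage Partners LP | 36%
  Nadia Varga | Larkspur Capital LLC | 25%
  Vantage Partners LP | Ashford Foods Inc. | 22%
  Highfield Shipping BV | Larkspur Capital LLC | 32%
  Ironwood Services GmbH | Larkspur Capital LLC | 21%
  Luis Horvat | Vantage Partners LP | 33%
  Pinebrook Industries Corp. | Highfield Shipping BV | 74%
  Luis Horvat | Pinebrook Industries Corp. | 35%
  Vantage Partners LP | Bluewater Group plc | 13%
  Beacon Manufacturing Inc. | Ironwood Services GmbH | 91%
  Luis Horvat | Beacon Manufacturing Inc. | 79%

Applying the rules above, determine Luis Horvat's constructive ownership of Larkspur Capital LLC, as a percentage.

25.5101%

By spousal attribution (R1), Luis Horvat is treated as also owning Niko Horvat's interest in Vantage Partners LP, giving 33% + 36% = 69%.
Chain via Vantage Partners LP → Ashford Foods Inc. (R2): 69% × 22% × 14% = 2.1252% of Larkspur Capital LLC.
Chain via Beacon Manufacturing Inc. → Ironwood Services GmbH (R2): 79% × 91% × 21% = 15.0969% of Larkspur Capital LLC.
Chain via Pinebrook Industries Corp. → Highfield Shipping BV (R2): 35% × 74% × 32% = 8.288% of Larkspur Capital LLC.
Aggregating (R3): 2.1252% + 15.0969% + 8.288% = 25.5101%.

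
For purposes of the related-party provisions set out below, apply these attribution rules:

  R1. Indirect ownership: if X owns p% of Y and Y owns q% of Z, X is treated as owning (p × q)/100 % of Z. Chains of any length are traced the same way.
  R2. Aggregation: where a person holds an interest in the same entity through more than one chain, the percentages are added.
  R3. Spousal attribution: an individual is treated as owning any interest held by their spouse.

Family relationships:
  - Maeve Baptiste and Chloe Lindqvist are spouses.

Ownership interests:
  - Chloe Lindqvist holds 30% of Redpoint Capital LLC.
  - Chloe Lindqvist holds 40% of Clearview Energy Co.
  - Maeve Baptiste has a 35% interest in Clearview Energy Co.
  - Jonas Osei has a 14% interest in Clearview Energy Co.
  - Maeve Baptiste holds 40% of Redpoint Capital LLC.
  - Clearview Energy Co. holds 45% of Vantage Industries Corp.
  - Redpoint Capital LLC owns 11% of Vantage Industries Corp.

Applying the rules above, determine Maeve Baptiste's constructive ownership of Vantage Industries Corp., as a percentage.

41.45%

By spousal attribution (R3), Maeve Baptiste is treated as also owning Chloe Lindqvist's interest in Clearview Energy Co, giving 35% + 40% = 75%.
By spousal attribution (R3), Maeve Baptiste is treated as also owning Chloe Lindqvist's interest in Redpoint Capital LLC, giving 40% + 30% = 70%.
Chain via Clearview Energy Co. (R1): 75% × 45% = 33.75% of Vantage Industries Corp.
Chain via Redpoint Capital LLC (R1): 70% × 11% = 7.7% of Vantage Industries Corp.
Aggregating (R2): 33.75% + 7.7% = 41.45%.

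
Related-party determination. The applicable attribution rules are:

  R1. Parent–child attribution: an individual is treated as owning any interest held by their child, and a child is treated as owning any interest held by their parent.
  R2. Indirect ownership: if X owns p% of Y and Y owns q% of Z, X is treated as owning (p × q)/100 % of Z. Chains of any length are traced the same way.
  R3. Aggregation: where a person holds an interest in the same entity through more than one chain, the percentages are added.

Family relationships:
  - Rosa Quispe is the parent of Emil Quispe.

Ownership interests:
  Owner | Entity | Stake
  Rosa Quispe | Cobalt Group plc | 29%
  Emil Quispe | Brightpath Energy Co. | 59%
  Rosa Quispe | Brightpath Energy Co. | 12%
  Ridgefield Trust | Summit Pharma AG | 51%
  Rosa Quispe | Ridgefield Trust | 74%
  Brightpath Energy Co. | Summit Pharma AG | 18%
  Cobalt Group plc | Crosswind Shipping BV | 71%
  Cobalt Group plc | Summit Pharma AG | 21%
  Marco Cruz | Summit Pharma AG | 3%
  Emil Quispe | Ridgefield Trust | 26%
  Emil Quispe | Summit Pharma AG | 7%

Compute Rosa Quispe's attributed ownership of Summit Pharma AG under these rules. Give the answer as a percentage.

76.87%

By parent–child attribution (R1), Rosa Quispe is treated as also owning Emil Quispe's interest in Brightpath Energy Co, giving 12% + 59% = 71%.
By parent–child attribution (R1), Rosa Quispe is treated as also owning Emil Quispe's interest in Ridgefield Trust, giving 74% + 26% = 100%.
By parent–child attribution (R1), Rosa Quispe is treated as owning Emil Quispe's 7% interest in Summit Pharma AG.
Chain via Brightpath Energy Co. (R2): 71% × 18% = 12.78% of Summit Pharma AG.
Chain via Cobalt Group plc (R2): 29% × 21% = 6.09% of Summit Pharma AG.
Chain via Ridgefield Trust (R2): 100% × 51% = 51% of Summit Pharma AG.
Direct interest in Summit Pharma AG: 7%.
Aggregating (R3): 12.78% + 6.09% + 51% + 7% = 76.87%.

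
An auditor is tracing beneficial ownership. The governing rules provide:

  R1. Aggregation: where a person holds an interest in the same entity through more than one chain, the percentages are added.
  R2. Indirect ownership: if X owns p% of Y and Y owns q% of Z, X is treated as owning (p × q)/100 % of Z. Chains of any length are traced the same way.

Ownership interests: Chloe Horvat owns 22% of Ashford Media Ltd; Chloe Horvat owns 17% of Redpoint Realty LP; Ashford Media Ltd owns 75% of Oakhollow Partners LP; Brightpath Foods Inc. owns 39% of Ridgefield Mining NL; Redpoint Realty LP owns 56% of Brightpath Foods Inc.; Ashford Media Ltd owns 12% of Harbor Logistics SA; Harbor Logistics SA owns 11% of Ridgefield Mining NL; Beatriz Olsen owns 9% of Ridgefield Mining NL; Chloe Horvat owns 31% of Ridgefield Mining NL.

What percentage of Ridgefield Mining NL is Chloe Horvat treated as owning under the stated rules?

Chain via Ashford Media Ltd → Harbor Logistics SA (R2): 22% × 12% × 11% = 0.2904% of Ridgefield Mining NL.
Chain via Redpoint Realty LP → Brightpath Foods Inc. (R2): 17% × 56% × 39% = 3.7128% of Ridgefield Mining NL.
Direct interest in Ridgefield Mining NL: 31%.
Aggregating (R1): 0.2904% + 3.7128% + 31% = 35.0032%.

35.0032%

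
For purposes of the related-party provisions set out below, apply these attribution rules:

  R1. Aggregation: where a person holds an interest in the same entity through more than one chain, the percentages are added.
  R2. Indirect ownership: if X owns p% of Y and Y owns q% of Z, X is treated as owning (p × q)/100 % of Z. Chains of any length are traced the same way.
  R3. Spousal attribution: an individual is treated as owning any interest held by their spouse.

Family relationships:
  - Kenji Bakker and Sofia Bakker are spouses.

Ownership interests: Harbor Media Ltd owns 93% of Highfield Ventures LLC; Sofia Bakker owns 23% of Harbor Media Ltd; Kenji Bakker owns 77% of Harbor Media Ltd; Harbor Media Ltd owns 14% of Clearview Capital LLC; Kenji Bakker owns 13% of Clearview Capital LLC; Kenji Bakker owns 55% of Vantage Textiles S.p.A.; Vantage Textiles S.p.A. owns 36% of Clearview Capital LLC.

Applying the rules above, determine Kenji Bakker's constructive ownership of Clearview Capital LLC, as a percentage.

46.8%

By spousal attribution (R3), Kenji Bakker is treated as also owning Sofia Bakker's interest in Harbor Media Ltd, giving 77% + 23% = 100%.
Chain via Vantage Textiles S.p.A. (R2): 55% × 36% = 19.8% of Clearview Capital LLC.
Chain via Harbor Media Ltd (R2): 100% × 14% = 14% of Clearview Capital LLC.
Direct interest in Clearview Capital LLC: 13%.
Aggregating (R1): 19.8% + 14% + 13% = 46.8%.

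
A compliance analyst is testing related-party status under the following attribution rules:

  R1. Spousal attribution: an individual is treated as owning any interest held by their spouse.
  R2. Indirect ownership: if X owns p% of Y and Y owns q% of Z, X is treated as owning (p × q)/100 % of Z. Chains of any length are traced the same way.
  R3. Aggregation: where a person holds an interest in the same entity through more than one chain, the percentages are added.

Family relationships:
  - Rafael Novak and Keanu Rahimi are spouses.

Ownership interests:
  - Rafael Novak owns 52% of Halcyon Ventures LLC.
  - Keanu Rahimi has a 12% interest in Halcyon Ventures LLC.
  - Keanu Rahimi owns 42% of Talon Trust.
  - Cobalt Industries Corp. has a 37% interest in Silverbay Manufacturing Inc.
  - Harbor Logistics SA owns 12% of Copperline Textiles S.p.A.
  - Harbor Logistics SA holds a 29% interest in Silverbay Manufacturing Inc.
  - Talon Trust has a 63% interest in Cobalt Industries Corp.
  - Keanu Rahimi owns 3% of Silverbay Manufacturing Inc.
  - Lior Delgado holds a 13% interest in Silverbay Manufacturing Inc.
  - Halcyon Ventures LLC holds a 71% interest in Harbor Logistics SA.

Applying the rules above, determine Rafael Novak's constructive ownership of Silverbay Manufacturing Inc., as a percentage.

25.9678%

By spousal attribution (R1), Rafael Novak is treated as also owning Keanu Rahimi's interest in Halcyon Ventures LLC, giving 52% + 12% = 64%.
By spousal attribution (R1), Rafael Novak is treated as owning Keanu Rahimi's 42% interest in Talon Trust.
By spousal attribution (R1), Rafael Novak is treated as owning Keanu Rahimi's 3% interest in Silverbay Manufacturing Inc.
Chain via Halcyon Ventures LLC → Harbor Logistics SA (R2): 64% × 71% × 29% = 13.1776% of Silverbay Manufacturing Inc.
Chain via Talon Trust → Cobalt Industries Corp. (R2): 42% × 63% × 37% = 9.7902% of Silverbay Manufacturing Inc.
Direct interest in Silverbay Manufacturing Inc: 3%.
Aggregating (R3): 13.1776% + 9.7902% + 3% = 25.9678%.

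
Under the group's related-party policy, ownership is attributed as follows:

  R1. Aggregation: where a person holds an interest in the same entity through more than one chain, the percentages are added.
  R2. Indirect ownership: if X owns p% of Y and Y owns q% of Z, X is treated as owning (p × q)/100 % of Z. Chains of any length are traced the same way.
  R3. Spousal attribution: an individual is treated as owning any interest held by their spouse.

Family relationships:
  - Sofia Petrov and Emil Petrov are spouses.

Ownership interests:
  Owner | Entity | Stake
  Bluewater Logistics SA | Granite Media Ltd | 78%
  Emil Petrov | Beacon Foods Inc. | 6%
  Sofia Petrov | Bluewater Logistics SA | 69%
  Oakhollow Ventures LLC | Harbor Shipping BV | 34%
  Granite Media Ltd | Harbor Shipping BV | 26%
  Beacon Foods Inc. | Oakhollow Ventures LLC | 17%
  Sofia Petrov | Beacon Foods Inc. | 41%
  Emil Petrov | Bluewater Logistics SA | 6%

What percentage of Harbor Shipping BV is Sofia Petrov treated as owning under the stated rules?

By spousal attribution (R3), Sofia Petrov is treated as also owning Emil Petrov's interest in Bluewater Logistics SA, giving 69% + 6% = 75%.
By spousal attribution (R3), Sofia Petrov is treated as also owning Emil Petrov's interest in Beacon Foods Inc, giving 41% + 6% = 47%.
Chain via Bluewater Logistics SA → Granite Media Ltd (R2): 75% × 78% × 26% = 15.21% of Harbor Shipping BV.
Chain via Beacon Foods Inc. → Oakhollow Ventures LLC (R2): 47% × 17% × 34% = 2.7166% of Harbor Shipping BV.
Aggregating (R1): 15.21% + 2.7166% = 17.9266%.

17.9266%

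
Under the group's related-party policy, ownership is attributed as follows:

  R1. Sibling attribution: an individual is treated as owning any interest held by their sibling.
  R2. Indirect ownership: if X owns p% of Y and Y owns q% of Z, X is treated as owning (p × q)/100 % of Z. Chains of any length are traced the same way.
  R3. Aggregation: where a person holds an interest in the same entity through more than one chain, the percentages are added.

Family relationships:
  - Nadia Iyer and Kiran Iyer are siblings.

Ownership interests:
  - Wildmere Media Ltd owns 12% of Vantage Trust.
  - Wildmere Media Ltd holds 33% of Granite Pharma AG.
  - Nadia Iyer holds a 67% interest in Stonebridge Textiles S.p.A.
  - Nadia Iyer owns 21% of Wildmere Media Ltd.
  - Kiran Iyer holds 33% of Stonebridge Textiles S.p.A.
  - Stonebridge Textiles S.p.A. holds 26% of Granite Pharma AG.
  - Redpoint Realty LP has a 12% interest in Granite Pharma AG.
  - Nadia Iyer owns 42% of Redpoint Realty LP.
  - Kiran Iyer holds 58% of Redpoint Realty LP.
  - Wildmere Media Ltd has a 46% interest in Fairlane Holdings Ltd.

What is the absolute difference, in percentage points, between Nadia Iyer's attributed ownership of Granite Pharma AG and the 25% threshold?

19.93

By sibling attribution (R1), Nadia Iyer is treated as also owning Kiran Iyer's interest in Redpoint Realty LP, giving 42% + 58% = 100%.
By sibling attribution (R1), Nadia Iyer is treated as also owning Kiran Iyer's interest in Stonebridge Textiles S.p.A, giving 67% + 33% = 100%.
Chain via Wildmere Media Ltd (R2): 21% × 33% = 6.93% of Granite Pharma AG.
Chain via Redpoint Realty LP (R2): 100% × 12% = 12% of Granite Pharma AG.
Chain via Stonebridge Textiles S.p.A. (R2): 100% × 26% = 26% of Granite Pharma AG.
Aggregating (R3): 6.93% + 12% + 26% = 44.93%.
44.93% exceeds the 25% threshold by 19.93 percentage points.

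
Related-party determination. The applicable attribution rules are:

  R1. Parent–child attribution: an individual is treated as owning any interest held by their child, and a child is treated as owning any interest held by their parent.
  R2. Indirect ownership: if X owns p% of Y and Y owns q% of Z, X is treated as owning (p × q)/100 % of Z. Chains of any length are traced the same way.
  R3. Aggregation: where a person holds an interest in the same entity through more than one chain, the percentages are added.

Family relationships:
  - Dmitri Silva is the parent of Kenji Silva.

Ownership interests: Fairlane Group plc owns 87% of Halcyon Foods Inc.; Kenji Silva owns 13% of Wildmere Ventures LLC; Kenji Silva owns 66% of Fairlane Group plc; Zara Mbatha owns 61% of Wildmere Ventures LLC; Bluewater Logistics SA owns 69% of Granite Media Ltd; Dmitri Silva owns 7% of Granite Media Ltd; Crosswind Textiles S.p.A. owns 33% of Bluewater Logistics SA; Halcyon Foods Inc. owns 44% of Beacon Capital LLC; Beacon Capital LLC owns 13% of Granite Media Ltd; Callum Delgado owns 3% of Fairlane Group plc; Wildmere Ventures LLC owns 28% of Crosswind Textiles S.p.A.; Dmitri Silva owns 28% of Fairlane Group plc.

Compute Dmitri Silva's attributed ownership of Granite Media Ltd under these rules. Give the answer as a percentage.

By parent–child attribution (R1), Dmitri Silva is treated as also owning Kenji Silva's interest in Fairlane Group plc, giving 28% + 66% = 94%.
By parent–child attribution (R1), Dmitri Silva is treated as owning Kenji Silva's 13% interest in Wildmere Ventures LLC.
Chain via Fairlane Group plc → Halcyon Foods Inc. → Beacon Capital LLC (R2): 94% × 87% × 44% × 13% = 4.677816% of Granite Media Ltd.
Direct interest in Granite Media Ltd: 7%.
Chain via Wildmere Ventures LLC → Crosswind Textiles S.p.A. → Bluewater Logistics SA (R2): 13% × 28% × 33% × 69% = 0.828828% of Granite Media Ltd.
Aggregating (R3): 4.677816% + 7% + 0.828828% = 12.506644%.

12.506644%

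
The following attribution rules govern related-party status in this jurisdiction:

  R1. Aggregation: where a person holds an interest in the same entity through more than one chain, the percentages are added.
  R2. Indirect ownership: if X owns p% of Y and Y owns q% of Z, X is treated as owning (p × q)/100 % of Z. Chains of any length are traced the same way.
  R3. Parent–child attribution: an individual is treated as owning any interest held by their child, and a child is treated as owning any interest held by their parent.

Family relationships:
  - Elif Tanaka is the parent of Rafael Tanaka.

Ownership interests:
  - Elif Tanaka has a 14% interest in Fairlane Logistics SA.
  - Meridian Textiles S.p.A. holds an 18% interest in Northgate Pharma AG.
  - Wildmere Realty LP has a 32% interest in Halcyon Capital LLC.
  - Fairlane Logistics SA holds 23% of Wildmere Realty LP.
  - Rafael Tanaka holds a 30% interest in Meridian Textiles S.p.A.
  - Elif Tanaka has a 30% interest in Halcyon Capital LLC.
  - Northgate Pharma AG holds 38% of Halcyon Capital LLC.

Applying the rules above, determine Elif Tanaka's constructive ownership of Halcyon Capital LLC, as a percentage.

33.0824%

By parent–child attribution (R3), Elif Tanaka is treated as owning Rafael Tanaka's 30% interest in Meridian Textiles S.p.A.
Chain via Fairlane Logistics SA → Wildmere Realty LP (R2): 14% × 23% × 32% = 1.0304% of Halcyon Capital LLC.
Direct interest in Halcyon Capital LLC: 30%.
Chain via Meridian Textiles S.p.A. → Northgate Pharma AG (R2): 30% × 18% × 38% = 2.052% of Halcyon Capital LLC.
Aggregating (R1): 1.0304% + 30% + 2.052% = 33.0824%.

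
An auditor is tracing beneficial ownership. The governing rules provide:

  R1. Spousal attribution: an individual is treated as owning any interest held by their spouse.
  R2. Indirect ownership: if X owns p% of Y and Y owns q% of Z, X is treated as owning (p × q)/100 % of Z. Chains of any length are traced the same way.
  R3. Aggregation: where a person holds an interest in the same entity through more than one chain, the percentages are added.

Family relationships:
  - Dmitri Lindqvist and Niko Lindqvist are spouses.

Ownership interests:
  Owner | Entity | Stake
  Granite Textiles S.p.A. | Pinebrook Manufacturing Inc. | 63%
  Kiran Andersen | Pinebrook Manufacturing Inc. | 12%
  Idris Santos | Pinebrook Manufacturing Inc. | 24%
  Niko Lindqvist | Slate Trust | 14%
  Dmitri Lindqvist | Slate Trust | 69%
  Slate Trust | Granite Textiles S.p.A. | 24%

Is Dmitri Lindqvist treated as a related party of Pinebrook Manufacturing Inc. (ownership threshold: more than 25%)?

No

By spousal attribution (R1), Dmitri Lindqvist is treated as also owning Niko Lindqvist's interest in Slate Trust, giving 69% + 14% = 83%.
Chain via Slate Trust → Granite Textiles S.p.A. (R2): 83% × 24% × 63% = 12.5496% of Pinebrook Manufacturing Inc.
12.5496% does not exceed the 25% threshold, so Dmitri is not a related party to Pinebrook Manufacturing Inc.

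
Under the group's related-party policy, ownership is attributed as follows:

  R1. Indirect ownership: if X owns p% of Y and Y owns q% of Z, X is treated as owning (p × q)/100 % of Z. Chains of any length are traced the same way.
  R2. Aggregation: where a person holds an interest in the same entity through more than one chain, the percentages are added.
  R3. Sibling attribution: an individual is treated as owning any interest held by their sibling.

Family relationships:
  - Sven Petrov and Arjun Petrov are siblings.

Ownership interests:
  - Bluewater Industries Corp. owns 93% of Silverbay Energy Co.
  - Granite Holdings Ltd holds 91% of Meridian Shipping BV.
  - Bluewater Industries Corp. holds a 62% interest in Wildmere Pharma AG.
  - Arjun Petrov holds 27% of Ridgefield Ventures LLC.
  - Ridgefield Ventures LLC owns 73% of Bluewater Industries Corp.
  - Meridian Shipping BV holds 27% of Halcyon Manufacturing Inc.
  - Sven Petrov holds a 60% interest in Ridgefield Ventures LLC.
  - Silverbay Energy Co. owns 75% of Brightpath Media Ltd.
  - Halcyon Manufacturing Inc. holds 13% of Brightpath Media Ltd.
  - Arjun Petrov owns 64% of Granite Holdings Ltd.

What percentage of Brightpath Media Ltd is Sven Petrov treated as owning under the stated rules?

By sibling attribution (R3), Sven Petrov is treated as also owning Arjun Petrov's interest in Ridgefield Ventures LLC, giving 60% + 27% = 87%.
By sibling attribution (R3), Sven Petrov is treated as owning Arjun Petrov's 64% interest in Granite Holdings Ltd.
Chain via Ridgefield Ventures LLC → Bluewater Industries Corp. → Silverbay Energy Co. (R1): 87% × 73% × 93% × 75% = 44.298225% of Brightpath Media Ltd.
Chain via Granite Holdings Ltd → Meridian Shipping BV → Halcyon Manufacturing Inc. (R1): 64% × 91% × 27% × 13% = 2.044224% of Brightpath Media Ltd.
Aggregating (R2): 44.298225% + 2.044224% = 46.342449%.

46.342449%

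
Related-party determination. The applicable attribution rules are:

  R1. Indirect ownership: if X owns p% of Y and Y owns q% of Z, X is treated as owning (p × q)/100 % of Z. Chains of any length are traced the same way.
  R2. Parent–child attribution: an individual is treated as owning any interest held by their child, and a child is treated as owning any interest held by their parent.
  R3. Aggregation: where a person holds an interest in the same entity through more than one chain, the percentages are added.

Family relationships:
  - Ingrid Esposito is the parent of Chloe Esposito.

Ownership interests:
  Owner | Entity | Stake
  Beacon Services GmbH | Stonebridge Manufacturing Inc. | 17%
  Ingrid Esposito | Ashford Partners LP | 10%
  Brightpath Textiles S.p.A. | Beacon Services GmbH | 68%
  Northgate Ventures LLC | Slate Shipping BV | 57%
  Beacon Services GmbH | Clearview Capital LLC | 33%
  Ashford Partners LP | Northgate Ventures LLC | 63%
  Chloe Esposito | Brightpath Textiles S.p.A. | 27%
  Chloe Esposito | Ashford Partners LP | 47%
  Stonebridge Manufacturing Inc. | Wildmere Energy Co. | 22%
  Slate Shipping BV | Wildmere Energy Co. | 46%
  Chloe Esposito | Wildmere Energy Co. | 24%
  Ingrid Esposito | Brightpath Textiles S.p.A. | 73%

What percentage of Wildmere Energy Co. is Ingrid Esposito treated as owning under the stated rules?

35.958802%

By parent–child attribution (R2), Ingrid Esposito is treated as also owning Chloe Esposito's interest in Brightpath Textiles S.p.A, giving 73% + 27% = 100%.
By parent–child attribution (R2), Ingrid Esposito is treated as also owning Chloe Esposito's interest in Ashford Partners LP, giving 10% + 47% = 57%.
By parent–child attribution (R2), Ingrid Esposito is treated as owning Chloe Esposito's 24% interest in Wildmere Energy Co.
Chain via Brightpath Textiles S.p.A. → Beacon Services GmbH → Stonebridge Manufacturing Inc. (R1): 100% × 68% × 17% × 22% = 2.5432% of Wildmere Energy Co.
Chain via Ashford Partners LP → Northgate Ventures LLC → Slate Shipping BV (R1): 57% × 63% × 57% × 46% = 9.415602% of Wildmere Energy Co.
Direct interest in Wildmere Energy Co: 24%.
Aggregating (R3): 2.5432% + 9.415602% + 24% = 35.958802%.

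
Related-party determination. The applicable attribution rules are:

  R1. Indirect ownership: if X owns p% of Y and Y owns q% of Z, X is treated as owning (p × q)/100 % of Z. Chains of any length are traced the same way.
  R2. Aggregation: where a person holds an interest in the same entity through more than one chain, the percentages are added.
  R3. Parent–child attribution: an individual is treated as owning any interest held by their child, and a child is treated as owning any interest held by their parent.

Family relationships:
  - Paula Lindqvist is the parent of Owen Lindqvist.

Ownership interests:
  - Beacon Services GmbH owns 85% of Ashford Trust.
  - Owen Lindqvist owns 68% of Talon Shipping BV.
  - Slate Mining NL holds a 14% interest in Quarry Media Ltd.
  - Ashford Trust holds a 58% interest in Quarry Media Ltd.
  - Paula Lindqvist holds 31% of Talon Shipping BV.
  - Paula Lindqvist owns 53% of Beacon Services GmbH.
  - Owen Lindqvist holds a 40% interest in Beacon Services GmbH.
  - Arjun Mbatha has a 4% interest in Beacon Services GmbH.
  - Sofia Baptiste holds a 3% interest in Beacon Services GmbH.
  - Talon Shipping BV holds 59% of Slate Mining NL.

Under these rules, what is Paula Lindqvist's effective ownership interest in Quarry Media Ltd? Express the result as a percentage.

By parent–child attribution (R3), Paula Lindqvist is treated as also owning Owen Lindqvist's interest in Beacon Services GmbH, giving 53% + 40% = 93%.
By parent–child attribution (R3), Paula Lindqvist is treated as also owning Owen Lindqvist's interest in Talon Shipping BV, giving 31% + 68% = 99%.
Chain via Beacon Services GmbH → Ashford Trust (R1): 93% × 85% × 58% = 45.849% of Quarry Media Ltd.
Chain via Talon Shipping BV → Slate Mining NL (R1): 99% × 59% × 14% = 8.1774% of Quarry Media Ltd.
Aggregating (R2): 45.849% + 8.1774% = 54.0264%.

54.0264%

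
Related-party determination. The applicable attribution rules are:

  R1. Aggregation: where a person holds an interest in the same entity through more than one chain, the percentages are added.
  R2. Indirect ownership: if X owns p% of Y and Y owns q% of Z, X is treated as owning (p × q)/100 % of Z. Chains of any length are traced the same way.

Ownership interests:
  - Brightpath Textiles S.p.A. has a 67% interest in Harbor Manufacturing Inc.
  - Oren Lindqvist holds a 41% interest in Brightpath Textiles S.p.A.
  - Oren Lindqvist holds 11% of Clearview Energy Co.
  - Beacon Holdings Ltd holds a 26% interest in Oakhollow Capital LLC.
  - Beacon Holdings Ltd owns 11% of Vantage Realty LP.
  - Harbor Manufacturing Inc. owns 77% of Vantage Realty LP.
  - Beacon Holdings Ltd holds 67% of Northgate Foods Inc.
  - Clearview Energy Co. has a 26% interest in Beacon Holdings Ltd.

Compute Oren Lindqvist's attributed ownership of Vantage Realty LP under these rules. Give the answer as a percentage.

Chain via Brightpath Textiles S.p.A. → Harbor Manufacturing Inc. (R2): 41% × 67% × 77% = 21.1519% of Vantage Realty LP.
Chain via Clearview Energy Co. → Beacon Holdings Ltd (R2): 11% × 26% × 11% = 0.3146% of Vantage Realty LP.
Aggregating (R1): 21.1519% + 0.3146% = 21.4665%.

21.4665%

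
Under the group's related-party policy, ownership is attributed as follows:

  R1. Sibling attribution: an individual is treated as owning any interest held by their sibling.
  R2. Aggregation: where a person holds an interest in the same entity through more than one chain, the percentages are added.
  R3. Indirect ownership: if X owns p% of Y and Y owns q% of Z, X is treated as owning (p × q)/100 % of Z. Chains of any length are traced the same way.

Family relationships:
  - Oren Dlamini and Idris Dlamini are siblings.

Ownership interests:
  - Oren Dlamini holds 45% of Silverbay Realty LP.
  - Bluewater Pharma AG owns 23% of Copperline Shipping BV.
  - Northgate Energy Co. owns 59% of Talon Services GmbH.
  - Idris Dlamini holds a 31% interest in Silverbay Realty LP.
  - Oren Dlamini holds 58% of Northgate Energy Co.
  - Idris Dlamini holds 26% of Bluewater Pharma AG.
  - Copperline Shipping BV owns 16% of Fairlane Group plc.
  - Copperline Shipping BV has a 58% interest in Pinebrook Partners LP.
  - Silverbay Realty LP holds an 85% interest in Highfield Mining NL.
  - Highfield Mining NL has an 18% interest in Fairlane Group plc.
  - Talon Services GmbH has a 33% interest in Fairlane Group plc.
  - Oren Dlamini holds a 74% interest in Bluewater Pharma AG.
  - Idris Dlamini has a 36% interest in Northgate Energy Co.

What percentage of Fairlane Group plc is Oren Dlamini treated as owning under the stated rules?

33.6098%

By sibling attribution (R1), Oren Dlamini is treated as also owning Idris Dlamini's interest in Northgate Energy Co, giving 58% + 36% = 94%.
By sibling attribution (R1), Oren Dlamini is treated as also owning Idris Dlamini's interest in Silverbay Realty LP, giving 45% + 31% = 76%.
By sibling attribution (R1), Oren Dlamini is treated as also owning Idris Dlamini's interest in Bluewater Pharma AG, giving 74% + 26% = 100%.
Chain via Northgate Energy Co. → Talon Services GmbH (R3): 94% × 59% × 33% = 18.3018% of Fairlane Group plc.
Chain via Silverbay Realty LP → Highfield Mining NL (R3): 76% × 85% × 18% = 11.628% of Fairlane Group plc.
Chain via Bluewater Pharma AG → Copperline Shipping BV (R3): 100% × 23% × 16% = 3.68% of Fairlane Group plc.
Aggregating (R2): 18.3018% + 11.628% + 3.68% = 33.6098%.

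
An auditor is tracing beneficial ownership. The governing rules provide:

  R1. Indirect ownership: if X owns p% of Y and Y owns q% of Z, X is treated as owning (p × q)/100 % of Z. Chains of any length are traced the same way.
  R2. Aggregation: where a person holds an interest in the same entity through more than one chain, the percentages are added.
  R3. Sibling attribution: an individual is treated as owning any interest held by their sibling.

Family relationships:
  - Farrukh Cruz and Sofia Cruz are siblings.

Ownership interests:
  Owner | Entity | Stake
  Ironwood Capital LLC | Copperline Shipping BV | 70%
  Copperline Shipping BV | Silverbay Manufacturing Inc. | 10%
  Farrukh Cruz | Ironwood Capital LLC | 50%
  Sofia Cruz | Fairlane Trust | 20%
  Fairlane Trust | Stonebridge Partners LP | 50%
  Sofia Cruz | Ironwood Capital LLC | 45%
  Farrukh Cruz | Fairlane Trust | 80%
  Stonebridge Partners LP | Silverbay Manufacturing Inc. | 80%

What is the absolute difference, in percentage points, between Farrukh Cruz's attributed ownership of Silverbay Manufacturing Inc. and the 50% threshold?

By sibling attribution (R3), Farrukh Cruz is treated as also owning Sofia Cruz's interest in Fairlane Trust, giving 80% + 20% = 100%.
By sibling attribution (R3), Farrukh Cruz is treated as also owning Sofia Cruz's interest in Ironwood Capital LLC, giving 50% + 45% = 95%.
Chain via Fairlane Trust → Stonebridge Partners LP (R1): 100% × 50% × 80% = 40% of Silverbay Manufacturing Inc.
Chain via Ironwood Capital LLC → Copperline Shipping BV (R1): 95% × 70% × 10% = 6.65% of Silverbay Manufacturing Inc.
Aggregating (R2): 40% + 6.65% = 46.65%.
46.65% falls short of the 50% threshold by 3.35 percentage points.

3.35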